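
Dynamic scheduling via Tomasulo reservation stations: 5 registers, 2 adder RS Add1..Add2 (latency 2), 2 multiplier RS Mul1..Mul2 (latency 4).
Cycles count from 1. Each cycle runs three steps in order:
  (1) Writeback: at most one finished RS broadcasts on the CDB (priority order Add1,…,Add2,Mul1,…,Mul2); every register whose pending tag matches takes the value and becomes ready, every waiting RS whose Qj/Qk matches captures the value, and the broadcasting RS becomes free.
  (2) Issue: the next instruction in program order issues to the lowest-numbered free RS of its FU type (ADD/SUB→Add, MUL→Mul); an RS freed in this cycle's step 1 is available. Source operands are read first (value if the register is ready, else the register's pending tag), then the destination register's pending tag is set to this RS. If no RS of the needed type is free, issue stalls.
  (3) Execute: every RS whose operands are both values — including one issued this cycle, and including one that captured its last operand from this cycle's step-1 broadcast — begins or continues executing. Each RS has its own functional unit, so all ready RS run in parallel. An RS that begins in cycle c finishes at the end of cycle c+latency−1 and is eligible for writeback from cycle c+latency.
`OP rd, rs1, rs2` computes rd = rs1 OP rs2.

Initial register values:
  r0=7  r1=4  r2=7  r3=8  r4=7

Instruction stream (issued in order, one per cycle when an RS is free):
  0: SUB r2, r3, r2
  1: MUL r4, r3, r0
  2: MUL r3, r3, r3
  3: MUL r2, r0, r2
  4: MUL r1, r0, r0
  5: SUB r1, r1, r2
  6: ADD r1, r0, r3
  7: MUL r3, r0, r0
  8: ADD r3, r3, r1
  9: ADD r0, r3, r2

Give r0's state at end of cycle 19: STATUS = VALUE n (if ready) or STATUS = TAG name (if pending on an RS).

STATUS = VALUE 127

cycle 1: issue SUB r2<-Add1 // r0:7,r1:4,r2:Add1,r3:8,r4:7
cycle 2: issue MUL r4<-Mul1 // r0:7,r1:4,r2:Add1,r3:8,r4:Mul1
cycle 3: CDB Add1=1; issue MUL r3<-Mul2 // r0:7,r1:4,r2:1,r3:Mul2,r4:Mul1
cycle 4: stall // r0:7,r1:4,r2:1,r3:Mul2,r4:Mul1
cycle 5: stall // r0:7,r1:4,r2:1,r3:Mul2,r4:Mul1
cycle 6: CDB Mul1=56; issue MUL r2<-Mul1 // r0:7,r1:4,r2:Mul1,r3:Mul2,r4:56
cycle 7: CDB Mul2=64; issue MUL r1<-Mul2 // r0:7,r1:Mul2,r2:Mul1,r3:64,r4:56
cycle 8: issue SUB r1<-Add1 // r0:7,r1:Add1,r2:Mul1,r3:64,r4:56
cycle 9: issue ADD r1<-Add2 // r0:7,r1:Add2,r2:Mul1,r3:64,r4:56
cycle 10: CDB Mul1=7; issue MUL r3<-Mul1 // r0:7,r1:Add2,r2:7,r3:Mul1,r4:56
cycle 11: CDB Add2=71; issue ADD r3<-Add2 // r0:7,r1:71,r2:7,r3:Add2,r4:56
cycle 12: CDB Mul2=49; stall // r0:7,r1:71,r2:7,r3:Add2,r4:56
cycle 13: stall // r0:7,r1:71,r2:7,r3:Add2,r4:56
cycle 14: CDB Add1=42; issue ADD r0<-Add1 // r0:Add1,r1:71,r2:7,r3:Add2,r4:56
cycle 15: CDB Mul1=49 // r0:Add1,r1:71,r2:7,r3:Add2,r4:56
cycle 16: - // r0:Add1,r1:71,r2:7,r3:Add2,r4:56
cycle 17: CDB Add2=120 // r0:Add1,r1:71,r2:7,r3:120,r4:56
cycle 18: - // r0:Add1,r1:71,r2:7,r3:120,r4:56
cycle 19: CDB Add1=127 // r0:127,r1:71,r2:7,r3:120,r4:56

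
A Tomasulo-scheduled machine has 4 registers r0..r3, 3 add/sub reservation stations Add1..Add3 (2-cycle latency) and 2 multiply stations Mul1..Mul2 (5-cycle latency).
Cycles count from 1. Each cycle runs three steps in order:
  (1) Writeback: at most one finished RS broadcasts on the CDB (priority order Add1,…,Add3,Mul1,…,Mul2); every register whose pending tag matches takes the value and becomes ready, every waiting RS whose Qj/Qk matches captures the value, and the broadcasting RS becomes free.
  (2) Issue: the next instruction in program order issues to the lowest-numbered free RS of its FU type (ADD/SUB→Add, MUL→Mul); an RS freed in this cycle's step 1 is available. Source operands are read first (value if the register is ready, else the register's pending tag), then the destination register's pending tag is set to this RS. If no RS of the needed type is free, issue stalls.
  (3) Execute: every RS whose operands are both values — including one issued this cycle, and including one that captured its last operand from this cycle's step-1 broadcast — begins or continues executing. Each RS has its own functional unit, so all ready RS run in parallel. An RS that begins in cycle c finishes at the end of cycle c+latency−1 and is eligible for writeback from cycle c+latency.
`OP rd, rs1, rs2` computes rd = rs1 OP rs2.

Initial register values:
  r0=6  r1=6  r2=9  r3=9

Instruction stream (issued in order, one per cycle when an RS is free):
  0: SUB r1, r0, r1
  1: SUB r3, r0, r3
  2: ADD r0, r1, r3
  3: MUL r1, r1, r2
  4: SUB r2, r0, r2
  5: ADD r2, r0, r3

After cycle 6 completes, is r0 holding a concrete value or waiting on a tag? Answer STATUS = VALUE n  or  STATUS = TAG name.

cycle 1: issue SUB r1<-Add1 // r0:6,r1:Add1,r2:9,r3:9
cycle 2: issue SUB r3<-Add2 // r0:6,r1:Add1,r2:9,r3:Add2
cycle 3: CDB Add1=0; issue ADD r0<-Add1 // r0:Add1,r1:0,r2:9,r3:Add2
cycle 4: CDB Add2=-3; issue MUL r1<-Mul1 // r0:Add1,r1:Mul1,r2:9,r3:-3
cycle 5: issue SUB r2<-Add2 // r0:Add1,r1:Mul1,r2:Add2,r3:-3
cycle 6: CDB Add1=-3; issue ADD r2<-Add1 // r0:-3,r1:Mul1,r2:Add1,r3:-3

STATUS = VALUE -3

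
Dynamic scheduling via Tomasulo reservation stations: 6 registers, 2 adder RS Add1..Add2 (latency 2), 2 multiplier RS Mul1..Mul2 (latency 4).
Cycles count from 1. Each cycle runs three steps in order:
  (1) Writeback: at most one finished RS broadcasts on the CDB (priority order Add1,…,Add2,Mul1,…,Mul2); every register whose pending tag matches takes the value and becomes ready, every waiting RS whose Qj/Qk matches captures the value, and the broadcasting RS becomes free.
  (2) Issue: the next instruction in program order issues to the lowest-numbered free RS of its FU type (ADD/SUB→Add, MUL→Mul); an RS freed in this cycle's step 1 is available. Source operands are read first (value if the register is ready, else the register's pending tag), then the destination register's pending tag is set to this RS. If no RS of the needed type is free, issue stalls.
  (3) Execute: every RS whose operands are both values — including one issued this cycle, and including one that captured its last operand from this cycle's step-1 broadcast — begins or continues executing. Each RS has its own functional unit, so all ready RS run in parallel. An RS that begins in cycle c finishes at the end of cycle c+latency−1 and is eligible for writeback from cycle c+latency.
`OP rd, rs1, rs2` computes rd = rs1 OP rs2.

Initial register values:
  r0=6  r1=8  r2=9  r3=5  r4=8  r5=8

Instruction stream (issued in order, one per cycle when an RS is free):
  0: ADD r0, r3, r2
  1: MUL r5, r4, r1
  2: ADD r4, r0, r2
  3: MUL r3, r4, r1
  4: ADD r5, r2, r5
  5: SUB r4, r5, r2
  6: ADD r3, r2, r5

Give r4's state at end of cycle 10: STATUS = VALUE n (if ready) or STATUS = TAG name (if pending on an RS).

c1: issue ADD r0<-Add1 | r0:Add1,r1:8,r2:9,r3:5,r4:8,r5:8
c2: issue MUL r5<-Mul1 | r0:Add1,r1:8,r2:9,r3:5,r4:8,r5:Mul1
c3: CDB Add1=14; issue ADD r4<-Add1 | r0:14,r1:8,r2:9,r3:5,r4:Add1,r5:Mul1
c4: issue MUL r3<-Mul2 | r0:14,r1:8,r2:9,r3:Mul2,r4:Add1,r5:Mul1
c5: CDB Add1=23; issue ADD r5<-Add1 | r0:14,r1:8,r2:9,r3:Mul2,r4:23,r5:Add1
c6: CDB Mul1=64; issue SUB r4<-Add2 | r0:14,r1:8,r2:9,r3:Mul2,r4:Add2,r5:Add1
c7: stall | r0:14,r1:8,r2:9,r3:Mul2,r4:Add2,r5:Add1
c8: CDB Add1=73; issue ADD r3<-Add1 | r0:14,r1:8,r2:9,r3:Add1,r4:Add2,r5:73
c9: CDB Mul2=184 | r0:14,r1:8,r2:9,r3:Add1,r4:Add2,r5:73
c10: CDB Add1=82 | r0:14,r1:8,r2:9,r3:82,r4:Add2,r5:73

STATUS = TAG Add2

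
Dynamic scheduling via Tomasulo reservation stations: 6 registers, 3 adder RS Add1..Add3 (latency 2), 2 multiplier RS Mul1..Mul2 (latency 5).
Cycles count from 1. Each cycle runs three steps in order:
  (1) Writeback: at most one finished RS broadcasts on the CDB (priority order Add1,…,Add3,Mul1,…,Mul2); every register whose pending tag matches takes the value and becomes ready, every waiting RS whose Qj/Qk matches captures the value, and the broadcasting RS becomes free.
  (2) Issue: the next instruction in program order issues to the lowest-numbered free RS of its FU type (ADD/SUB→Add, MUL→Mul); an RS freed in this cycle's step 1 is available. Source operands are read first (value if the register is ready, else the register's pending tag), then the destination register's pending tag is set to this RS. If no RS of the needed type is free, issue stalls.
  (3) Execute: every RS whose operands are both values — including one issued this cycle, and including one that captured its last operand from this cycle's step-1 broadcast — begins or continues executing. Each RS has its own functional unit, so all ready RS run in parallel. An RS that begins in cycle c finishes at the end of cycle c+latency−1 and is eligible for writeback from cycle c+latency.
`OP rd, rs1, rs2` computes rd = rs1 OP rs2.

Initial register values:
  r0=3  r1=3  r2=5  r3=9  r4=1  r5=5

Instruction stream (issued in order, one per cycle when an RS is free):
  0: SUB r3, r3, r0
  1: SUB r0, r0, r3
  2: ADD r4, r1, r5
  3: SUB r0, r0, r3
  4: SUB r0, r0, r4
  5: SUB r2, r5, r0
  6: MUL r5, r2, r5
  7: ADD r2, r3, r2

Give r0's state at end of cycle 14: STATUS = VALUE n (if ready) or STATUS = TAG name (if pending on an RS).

cycle 1: issue SUB r3<-Add1 // r0:3,r1:3,r2:5,r3:Add1,r4:1,r5:5
cycle 2: issue SUB r0<-Add2 // r0:Add2,r1:3,r2:5,r3:Add1,r4:1,r5:5
cycle 3: CDB Add1=6; issue ADD r4<-Add1 // r0:Add2,r1:3,r2:5,r3:6,r4:Add1,r5:5
cycle 4: issue SUB r0<-Add3 // r0:Add3,r1:3,r2:5,r3:6,r4:Add1,r5:5
cycle 5: CDB Add1=8; issue SUB r0<-Add1 // r0:Add1,r1:3,r2:5,r3:6,r4:8,r5:5
cycle 6: CDB Add2=-3; issue SUB r2<-Add2 // r0:Add1,r1:3,r2:Add2,r3:6,r4:8,r5:5
cycle 7: issue MUL r5<-Mul1 // r0:Add1,r1:3,r2:Add2,r3:6,r4:8,r5:Mul1
cycle 8: CDB Add3=-9; issue ADD r2<-Add3 // r0:Add1,r1:3,r2:Add3,r3:6,r4:8,r5:Mul1
cycle 9: - // r0:Add1,r1:3,r2:Add3,r3:6,r4:8,r5:Mul1
cycle 10: CDB Add1=-17 // r0:-17,r1:3,r2:Add3,r3:6,r4:8,r5:Mul1
cycle 11: - // r0:-17,r1:3,r2:Add3,r3:6,r4:8,r5:Mul1
cycle 12: CDB Add2=22 // r0:-17,r1:3,r2:Add3,r3:6,r4:8,r5:Mul1
cycle 13: - // r0:-17,r1:3,r2:Add3,r3:6,r4:8,r5:Mul1
cycle 14: CDB Add3=28 // r0:-17,r1:3,r2:28,r3:6,r4:8,r5:Mul1

STATUS = VALUE -17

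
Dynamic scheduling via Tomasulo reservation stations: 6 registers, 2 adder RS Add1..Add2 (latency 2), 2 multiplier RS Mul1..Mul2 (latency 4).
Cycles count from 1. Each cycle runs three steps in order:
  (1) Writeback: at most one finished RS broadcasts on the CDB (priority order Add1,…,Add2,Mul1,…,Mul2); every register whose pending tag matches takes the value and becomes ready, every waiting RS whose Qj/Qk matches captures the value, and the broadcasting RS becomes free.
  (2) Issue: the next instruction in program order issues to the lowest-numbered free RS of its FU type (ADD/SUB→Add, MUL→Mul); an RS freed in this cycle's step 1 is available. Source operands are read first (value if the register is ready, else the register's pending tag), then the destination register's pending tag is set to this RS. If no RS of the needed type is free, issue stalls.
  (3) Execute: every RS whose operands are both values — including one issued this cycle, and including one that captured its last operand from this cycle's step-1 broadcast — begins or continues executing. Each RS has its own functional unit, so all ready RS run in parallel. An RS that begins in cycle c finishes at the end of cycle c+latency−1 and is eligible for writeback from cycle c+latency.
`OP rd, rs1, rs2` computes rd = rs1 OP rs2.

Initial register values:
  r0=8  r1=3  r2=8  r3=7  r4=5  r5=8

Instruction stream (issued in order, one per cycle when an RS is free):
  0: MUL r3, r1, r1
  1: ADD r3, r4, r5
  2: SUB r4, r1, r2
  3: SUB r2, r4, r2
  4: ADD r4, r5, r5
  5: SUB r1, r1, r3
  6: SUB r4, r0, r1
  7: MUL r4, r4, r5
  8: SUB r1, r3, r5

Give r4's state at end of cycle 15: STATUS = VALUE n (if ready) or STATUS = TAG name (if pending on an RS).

c1: issue MUL r3<-Mul1 | r0:8,r1:3,r2:8,r3:Mul1,r4:5,r5:8
c2: issue ADD r3<-Add1 | r0:8,r1:3,r2:8,r3:Add1,r4:5,r5:8
c3: issue SUB r4<-Add2 | r0:8,r1:3,r2:8,r3:Add1,r4:Add2,r5:8
c4: CDB Add1=13; issue SUB r2<-Add1 | r0:8,r1:3,r2:Add1,r3:13,r4:Add2,r5:8
c5: CDB Add2=-5; issue ADD r4<-Add2 | r0:8,r1:3,r2:Add1,r3:13,r4:Add2,r5:8
c6: CDB Mul1=9; stall | r0:8,r1:3,r2:Add1,r3:13,r4:Add2,r5:8
c7: CDB Add1=-13; issue SUB r1<-Add1 | r0:8,r1:Add1,r2:-13,r3:13,r4:Add2,r5:8
c8: CDB Add2=16; issue SUB r4<-Add2 | r0:8,r1:Add1,r2:-13,r3:13,r4:Add2,r5:8
c9: CDB Add1=-10; issue MUL r4<-Mul1 | r0:8,r1:-10,r2:-13,r3:13,r4:Mul1,r5:8
c10: issue SUB r1<-Add1 | r0:8,r1:Add1,r2:-13,r3:13,r4:Mul1,r5:8
c11: CDB Add2=18 | r0:8,r1:Add1,r2:-13,r3:13,r4:Mul1,r5:8
c12: CDB Add1=5 | r0:8,r1:5,r2:-13,r3:13,r4:Mul1,r5:8
c13: - | r0:8,r1:5,r2:-13,r3:13,r4:Mul1,r5:8
c14: - | r0:8,r1:5,r2:-13,r3:13,r4:Mul1,r5:8
c15: CDB Mul1=144 | r0:8,r1:5,r2:-13,r3:13,r4:144,r5:8

STATUS = VALUE 144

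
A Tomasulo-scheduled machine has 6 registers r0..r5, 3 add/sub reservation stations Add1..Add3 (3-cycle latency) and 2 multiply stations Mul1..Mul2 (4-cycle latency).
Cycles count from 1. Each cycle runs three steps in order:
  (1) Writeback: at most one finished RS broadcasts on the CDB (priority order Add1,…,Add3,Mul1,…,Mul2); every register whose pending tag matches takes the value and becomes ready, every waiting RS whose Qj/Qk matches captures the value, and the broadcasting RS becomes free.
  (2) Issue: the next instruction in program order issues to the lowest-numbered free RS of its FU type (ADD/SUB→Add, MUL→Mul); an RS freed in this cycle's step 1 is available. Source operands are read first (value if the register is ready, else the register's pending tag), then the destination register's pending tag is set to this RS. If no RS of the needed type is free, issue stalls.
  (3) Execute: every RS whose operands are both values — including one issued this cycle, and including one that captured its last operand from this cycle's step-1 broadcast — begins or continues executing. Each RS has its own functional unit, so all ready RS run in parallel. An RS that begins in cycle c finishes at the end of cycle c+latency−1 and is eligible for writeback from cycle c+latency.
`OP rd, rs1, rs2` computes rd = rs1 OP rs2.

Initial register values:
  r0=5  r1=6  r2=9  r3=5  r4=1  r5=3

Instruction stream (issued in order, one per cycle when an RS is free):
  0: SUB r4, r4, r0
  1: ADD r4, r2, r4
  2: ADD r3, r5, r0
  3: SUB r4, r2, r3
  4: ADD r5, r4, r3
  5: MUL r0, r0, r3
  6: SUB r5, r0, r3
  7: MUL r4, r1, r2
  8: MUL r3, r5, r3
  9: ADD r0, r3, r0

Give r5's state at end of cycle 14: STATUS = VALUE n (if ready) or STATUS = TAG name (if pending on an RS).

c1: issue SUB r4<-Add1 | r0:5,r1:6,r2:9,r3:5,r4:Add1,r5:3
c2: issue ADD r4<-Add2 | r0:5,r1:6,r2:9,r3:5,r4:Add2,r5:3
c3: issue ADD r3<-Add3 | r0:5,r1:6,r2:9,r3:Add3,r4:Add2,r5:3
c4: CDB Add1=-4; issue SUB r4<-Add1 | r0:5,r1:6,r2:9,r3:Add3,r4:Add1,r5:3
c5: stall | r0:5,r1:6,r2:9,r3:Add3,r4:Add1,r5:3
c6: CDB Add3=8; issue ADD r5<-Add3 | r0:5,r1:6,r2:9,r3:8,r4:Add1,r5:Add3
c7: CDB Add2=5; issue MUL r0<-Mul1 | r0:Mul1,r1:6,r2:9,r3:8,r4:Add1,r5:Add3
c8: issue SUB r5<-Add2 | r0:Mul1,r1:6,r2:9,r3:8,r4:Add1,r5:Add2
c9: CDB Add1=1; issue MUL r4<-Mul2 | r0:Mul1,r1:6,r2:9,r3:8,r4:Mul2,r5:Add2
c10: stall | r0:Mul1,r1:6,r2:9,r3:8,r4:Mul2,r5:Add2
c11: CDB Mul1=40; issue MUL r3<-Mul1 | r0:40,r1:6,r2:9,r3:Mul1,r4:Mul2,r5:Add2
c12: CDB Add3=9; issue ADD r0<-Add1 | r0:Add1,r1:6,r2:9,r3:Mul1,r4:Mul2,r5:Add2
c13: CDB Mul2=54 | r0:Add1,r1:6,r2:9,r3:Mul1,r4:54,r5:Add2
c14: CDB Add2=32 | r0:Add1,r1:6,r2:9,r3:Mul1,r4:54,r5:32

STATUS = VALUE 32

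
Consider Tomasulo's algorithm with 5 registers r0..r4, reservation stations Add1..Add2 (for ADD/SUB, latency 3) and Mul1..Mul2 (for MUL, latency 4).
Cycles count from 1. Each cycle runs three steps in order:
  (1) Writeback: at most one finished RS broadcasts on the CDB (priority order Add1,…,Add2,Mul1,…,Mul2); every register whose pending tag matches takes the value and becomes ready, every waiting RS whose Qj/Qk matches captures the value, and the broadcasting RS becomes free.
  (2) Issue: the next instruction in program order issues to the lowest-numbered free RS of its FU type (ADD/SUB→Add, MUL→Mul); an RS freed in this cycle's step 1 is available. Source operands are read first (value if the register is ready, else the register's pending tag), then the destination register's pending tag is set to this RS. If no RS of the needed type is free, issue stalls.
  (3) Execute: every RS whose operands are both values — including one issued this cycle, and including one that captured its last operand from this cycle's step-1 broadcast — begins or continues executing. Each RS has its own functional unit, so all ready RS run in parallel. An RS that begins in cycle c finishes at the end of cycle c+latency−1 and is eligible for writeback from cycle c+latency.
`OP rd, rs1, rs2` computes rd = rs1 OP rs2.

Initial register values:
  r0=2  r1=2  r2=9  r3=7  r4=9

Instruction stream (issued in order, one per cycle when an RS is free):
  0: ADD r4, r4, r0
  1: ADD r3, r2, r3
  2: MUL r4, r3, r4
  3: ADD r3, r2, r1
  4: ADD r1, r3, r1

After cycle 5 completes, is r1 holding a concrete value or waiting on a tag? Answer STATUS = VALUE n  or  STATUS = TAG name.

  c1: issue ADD r4<-Add1  regs: r0:2,r1:2,r2:9,r3:7,r4:Add1
  c2: issue ADD r3<-Add2  regs: r0:2,r1:2,r2:9,r3:Add2,r4:Add1
  c3: issue MUL r4<-Mul1  regs: r0:2,r1:2,r2:9,r3:Add2,r4:Mul1
  c4: CDB Add1=11; issue ADD r3<-Add1  regs: r0:2,r1:2,r2:9,r3:Add1,r4:Mul1
  c5: CDB Add2=16; issue ADD r1<-Add2  regs: r0:2,r1:Add2,r2:9,r3:Add1,r4:Mul1

STATUS = TAG Add2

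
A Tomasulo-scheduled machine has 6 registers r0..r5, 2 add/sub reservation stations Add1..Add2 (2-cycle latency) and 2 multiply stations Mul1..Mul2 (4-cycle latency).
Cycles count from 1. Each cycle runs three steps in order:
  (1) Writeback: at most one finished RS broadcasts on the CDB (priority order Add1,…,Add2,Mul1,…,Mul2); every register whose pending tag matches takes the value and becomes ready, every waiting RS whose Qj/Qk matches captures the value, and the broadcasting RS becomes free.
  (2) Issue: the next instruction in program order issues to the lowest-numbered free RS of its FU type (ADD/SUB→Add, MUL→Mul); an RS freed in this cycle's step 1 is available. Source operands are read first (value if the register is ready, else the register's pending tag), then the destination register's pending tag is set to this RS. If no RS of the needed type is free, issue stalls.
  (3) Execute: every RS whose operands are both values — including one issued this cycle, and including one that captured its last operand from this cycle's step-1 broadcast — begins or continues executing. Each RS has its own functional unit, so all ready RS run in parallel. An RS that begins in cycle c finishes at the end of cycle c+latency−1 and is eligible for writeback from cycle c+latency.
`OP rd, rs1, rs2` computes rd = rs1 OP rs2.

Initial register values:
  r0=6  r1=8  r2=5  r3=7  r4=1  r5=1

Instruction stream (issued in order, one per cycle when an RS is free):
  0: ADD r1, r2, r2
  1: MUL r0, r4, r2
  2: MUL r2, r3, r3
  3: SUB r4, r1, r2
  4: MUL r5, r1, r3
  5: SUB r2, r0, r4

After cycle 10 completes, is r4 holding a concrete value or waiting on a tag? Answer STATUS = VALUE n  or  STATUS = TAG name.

STATUS = VALUE -39

  c1: issue ADD r1<-Add1  regs: r0:6,r1:Add1,r2:5,r3:7,r4:1,r5:1
  c2: issue MUL r0<-Mul1  regs: r0:Mul1,r1:Add1,r2:5,r3:7,r4:1,r5:1
  c3: CDB Add1=10; issue MUL r2<-Mul2  regs: r0:Mul1,r1:10,r2:Mul2,r3:7,r4:1,r5:1
  c4: issue SUB r4<-Add1  regs: r0:Mul1,r1:10,r2:Mul2,r3:7,r4:Add1,r5:1
  c5: stall  regs: r0:Mul1,r1:10,r2:Mul2,r3:7,r4:Add1,r5:1
  c6: CDB Mul1=5; issue MUL r5<-Mul1  regs: r0:5,r1:10,r2:Mul2,r3:7,r4:Add1,r5:Mul1
  c7: CDB Mul2=49; issue SUB r2<-Add2  regs: r0:5,r1:10,r2:Add2,r3:7,r4:Add1,r5:Mul1
  c8: -  regs: r0:5,r1:10,r2:Add2,r3:7,r4:Add1,r5:Mul1
  c9: CDB Add1=-39  regs: r0:5,r1:10,r2:Add2,r3:7,r4:-39,r5:Mul1
  c10: CDB Mul1=70  regs: r0:5,r1:10,r2:Add2,r3:7,r4:-39,r5:70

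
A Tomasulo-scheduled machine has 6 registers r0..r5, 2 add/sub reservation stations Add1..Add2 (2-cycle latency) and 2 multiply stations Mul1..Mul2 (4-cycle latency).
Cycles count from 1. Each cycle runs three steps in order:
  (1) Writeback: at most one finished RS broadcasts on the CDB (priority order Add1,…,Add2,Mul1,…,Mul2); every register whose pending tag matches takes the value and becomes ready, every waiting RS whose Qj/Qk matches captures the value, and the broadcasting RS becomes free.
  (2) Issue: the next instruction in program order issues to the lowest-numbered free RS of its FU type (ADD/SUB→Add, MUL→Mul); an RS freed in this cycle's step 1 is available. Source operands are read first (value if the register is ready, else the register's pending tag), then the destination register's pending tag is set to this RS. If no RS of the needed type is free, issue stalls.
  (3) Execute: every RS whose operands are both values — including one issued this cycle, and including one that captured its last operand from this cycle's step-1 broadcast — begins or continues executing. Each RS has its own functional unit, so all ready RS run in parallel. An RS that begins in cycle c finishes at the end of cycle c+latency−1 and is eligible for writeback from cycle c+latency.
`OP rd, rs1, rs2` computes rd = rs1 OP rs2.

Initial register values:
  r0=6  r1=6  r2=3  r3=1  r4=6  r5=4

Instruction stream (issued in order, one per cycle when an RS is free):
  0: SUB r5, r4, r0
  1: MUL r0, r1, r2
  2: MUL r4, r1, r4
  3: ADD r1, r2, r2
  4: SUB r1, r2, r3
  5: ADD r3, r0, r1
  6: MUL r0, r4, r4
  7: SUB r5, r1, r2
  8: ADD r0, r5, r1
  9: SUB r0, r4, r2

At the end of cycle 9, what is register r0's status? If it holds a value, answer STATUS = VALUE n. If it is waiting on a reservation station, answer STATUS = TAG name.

STATUS = TAG Mul1

  c1: issue SUB r5<-Add1  regs: r0:6,r1:6,r2:3,r3:1,r4:6,r5:Add1
  c2: issue MUL r0<-Mul1  regs: r0:Mul1,r1:6,r2:3,r3:1,r4:6,r5:Add1
  c3: CDB Add1=0; issue MUL r4<-Mul2  regs: r0:Mul1,r1:6,r2:3,r3:1,r4:Mul2,r5:0
  c4: issue ADD r1<-Add1  regs: r0:Mul1,r1:Add1,r2:3,r3:1,r4:Mul2,r5:0
  c5: issue SUB r1<-Add2  regs: r0:Mul1,r1:Add2,r2:3,r3:1,r4:Mul2,r5:0
  c6: CDB Add1=6; issue ADD r3<-Add1  regs: r0:Mul1,r1:Add2,r2:3,r3:Add1,r4:Mul2,r5:0
  c7: CDB Add2=2; stall  regs: r0:Mul1,r1:2,r2:3,r3:Add1,r4:Mul2,r5:0
  c8: CDB Mul1=18; issue MUL r0<-Mul1  regs: r0:Mul1,r1:2,r2:3,r3:Add1,r4:Mul2,r5:0
  c9: CDB Mul2=36; issue SUB r5<-Add2  regs: r0:Mul1,r1:2,r2:3,r3:Add1,r4:36,r5:Add2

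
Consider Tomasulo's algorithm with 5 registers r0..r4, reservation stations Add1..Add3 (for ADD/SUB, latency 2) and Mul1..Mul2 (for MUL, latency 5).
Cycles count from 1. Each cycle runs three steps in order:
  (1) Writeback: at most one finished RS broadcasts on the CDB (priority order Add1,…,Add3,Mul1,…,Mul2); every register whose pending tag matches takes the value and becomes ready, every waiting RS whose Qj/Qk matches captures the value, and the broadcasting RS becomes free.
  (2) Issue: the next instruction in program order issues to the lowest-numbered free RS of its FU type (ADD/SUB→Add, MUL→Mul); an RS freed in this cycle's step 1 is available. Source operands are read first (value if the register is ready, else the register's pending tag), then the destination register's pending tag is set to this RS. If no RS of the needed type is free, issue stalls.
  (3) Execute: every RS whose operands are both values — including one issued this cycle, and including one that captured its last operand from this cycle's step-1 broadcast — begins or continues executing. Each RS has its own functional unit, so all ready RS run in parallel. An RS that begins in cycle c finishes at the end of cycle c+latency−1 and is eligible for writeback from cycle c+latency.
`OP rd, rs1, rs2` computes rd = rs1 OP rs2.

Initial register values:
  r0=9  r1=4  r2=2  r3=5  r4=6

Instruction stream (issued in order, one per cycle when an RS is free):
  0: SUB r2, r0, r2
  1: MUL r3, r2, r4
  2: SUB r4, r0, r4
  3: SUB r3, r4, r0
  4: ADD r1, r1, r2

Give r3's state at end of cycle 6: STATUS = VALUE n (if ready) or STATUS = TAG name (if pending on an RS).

  c1: issue SUB r2<-Add1  regs: r0:9,r1:4,r2:Add1,r3:5,r4:6
  c2: issue MUL r3<-Mul1  regs: r0:9,r1:4,r2:Add1,r3:Mul1,r4:6
  c3: CDB Add1=7; issue SUB r4<-Add1  regs: r0:9,r1:4,r2:7,r3:Mul1,r4:Add1
  c4: issue SUB r3<-Add2  regs: r0:9,r1:4,r2:7,r3:Add2,r4:Add1
  c5: CDB Add1=3; issue ADD r1<-Add1  regs: r0:9,r1:Add1,r2:7,r3:Add2,r4:3
  c6: -  regs: r0:9,r1:Add1,r2:7,r3:Add2,r4:3

STATUS = TAG Add2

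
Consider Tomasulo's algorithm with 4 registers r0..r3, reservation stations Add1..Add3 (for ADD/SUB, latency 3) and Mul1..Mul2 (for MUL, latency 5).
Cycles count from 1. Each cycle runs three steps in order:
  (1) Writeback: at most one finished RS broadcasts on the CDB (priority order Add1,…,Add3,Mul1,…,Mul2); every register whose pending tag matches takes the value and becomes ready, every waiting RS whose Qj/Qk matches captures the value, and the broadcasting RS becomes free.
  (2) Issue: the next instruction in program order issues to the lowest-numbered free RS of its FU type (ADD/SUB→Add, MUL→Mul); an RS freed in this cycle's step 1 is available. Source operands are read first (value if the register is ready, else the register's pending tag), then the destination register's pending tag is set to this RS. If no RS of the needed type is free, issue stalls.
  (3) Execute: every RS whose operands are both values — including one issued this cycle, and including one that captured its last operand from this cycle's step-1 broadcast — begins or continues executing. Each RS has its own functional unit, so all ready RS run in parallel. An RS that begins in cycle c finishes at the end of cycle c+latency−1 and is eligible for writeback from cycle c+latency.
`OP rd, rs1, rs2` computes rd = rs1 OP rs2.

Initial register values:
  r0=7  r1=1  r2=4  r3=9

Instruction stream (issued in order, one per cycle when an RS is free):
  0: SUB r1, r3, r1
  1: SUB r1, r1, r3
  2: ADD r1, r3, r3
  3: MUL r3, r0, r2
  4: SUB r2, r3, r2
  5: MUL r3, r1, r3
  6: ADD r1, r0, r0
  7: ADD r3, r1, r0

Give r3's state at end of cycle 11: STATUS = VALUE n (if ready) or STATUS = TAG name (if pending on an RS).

STATUS = TAG Add3

cycle 1: issue SUB r1<-Add1 // r0:7,r1:Add1,r2:4,r3:9
cycle 2: issue SUB r1<-Add2 // r0:7,r1:Add2,r2:4,r3:9
cycle 3: issue ADD r1<-Add3 // r0:7,r1:Add3,r2:4,r3:9
cycle 4: CDB Add1=8; issue MUL r3<-Mul1 // r0:7,r1:Add3,r2:4,r3:Mul1
cycle 5: issue SUB r2<-Add1 // r0:7,r1:Add3,r2:Add1,r3:Mul1
cycle 6: CDB Add3=18; issue MUL r3<-Mul2 // r0:7,r1:18,r2:Add1,r3:Mul2
cycle 7: CDB Add2=-1; issue ADD r1<-Add2 // r0:7,r1:Add2,r2:Add1,r3:Mul2
cycle 8: issue ADD r3<-Add3 // r0:7,r1:Add2,r2:Add1,r3:Add3
cycle 9: CDB Mul1=28 // r0:7,r1:Add2,r2:Add1,r3:Add3
cycle 10: CDB Add2=14 // r0:7,r1:14,r2:Add1,r3:Add3
cycle 11: - // r0:7,r1:14,r2:Add1,r3:Add3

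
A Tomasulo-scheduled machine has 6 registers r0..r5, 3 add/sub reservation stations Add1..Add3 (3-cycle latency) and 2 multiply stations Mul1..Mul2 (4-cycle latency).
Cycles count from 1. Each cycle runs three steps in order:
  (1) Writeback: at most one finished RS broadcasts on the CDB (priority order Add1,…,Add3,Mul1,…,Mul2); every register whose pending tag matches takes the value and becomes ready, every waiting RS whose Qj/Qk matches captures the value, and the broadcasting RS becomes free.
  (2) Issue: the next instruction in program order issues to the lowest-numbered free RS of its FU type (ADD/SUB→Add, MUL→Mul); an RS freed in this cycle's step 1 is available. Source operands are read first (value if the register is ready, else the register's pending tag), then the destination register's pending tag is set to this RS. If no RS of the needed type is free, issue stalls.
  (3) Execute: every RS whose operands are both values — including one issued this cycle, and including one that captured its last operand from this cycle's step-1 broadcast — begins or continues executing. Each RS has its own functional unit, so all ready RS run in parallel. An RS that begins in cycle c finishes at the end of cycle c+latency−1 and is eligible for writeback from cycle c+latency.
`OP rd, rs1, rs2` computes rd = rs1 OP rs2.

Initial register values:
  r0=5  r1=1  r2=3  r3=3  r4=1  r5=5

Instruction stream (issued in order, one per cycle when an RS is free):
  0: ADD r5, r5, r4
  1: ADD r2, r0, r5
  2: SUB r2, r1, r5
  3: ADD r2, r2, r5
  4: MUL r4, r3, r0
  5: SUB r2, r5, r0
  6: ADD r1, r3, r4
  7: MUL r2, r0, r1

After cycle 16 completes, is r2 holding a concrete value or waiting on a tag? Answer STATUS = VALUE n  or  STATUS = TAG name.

STATUS = VALUE 90

cycle 1: issue ADD r5<-Add1 // r0:5,r1:1,r2:3,r3:3,r4:1,r5:Add1
cycle 2: issue ADD r2<-Add2 // r0:5,r1:1,r2:Add2,r3:3,r4:1,r5:Add1
cycle 3: issue SUB r2<-Add3 // r0:5,r1:1,r2:Add3,r3:3,r4:1,r5:Add1
cycle 4: CDB Add1=6; issue ADD r2<-Add1 // r0:5,r1:1,r2:Add1,r3:3,r4:1,r5:6
cycle 5: issue MUL r4<-Mul1 // r0:5,r1:1,r2:Add1,r3:3,r4:Mul1,r5:6
cycle 6: stall // r0:5,r1:1,r2:Add1,r3:3,r4:Mul1,r5:6
cycle 7: CDB Add2=11; issue SUB r2<-Add2 // r0:5,r1:1,r2:Add2,r3:3,r4:Mul1,r5:6
cycle 8: CDB Add3=-5; issue ADD r1<-Add3 // r0:5,r1:Add3,r2:Add2,r3:3,r4:Mul1,r5:6
cycle 9: CDB Mul1=15; issue MUL r2<-Mul1 // r0:5,r1:Add3,r2:Mul1,r3:3,r4:15,r5:6
cycle 10: CDB Add2=1 // r0:5,r1:Add3,r2:Mul1,r3:3,r4:15,r5:6
cycle 11: CDB Add1=1 // r0:5,r1:Add3,r2:Mul1,r3:3,r4:15,r5:6
cycle 12: CDB Add3=18 // r0:5,r1:18,r2:Mul1,r3:3,r4:15,r5:6
cycle 13: - // r0:5,r1:18,r2:Mul1,r3:3,r4:15,r5:6
cycle 14: - // r0:5,r1:18,r2:Mul1,r3:3,r4:15,r5:6
cycle 15: - // r0:5,r1:18,r2:Mul1,r3:3,r4:15,r5:6
cycle 16: CDB Mul1=90 // r0:5,r1:18,r2:90,r3:3,r4:15,r5:6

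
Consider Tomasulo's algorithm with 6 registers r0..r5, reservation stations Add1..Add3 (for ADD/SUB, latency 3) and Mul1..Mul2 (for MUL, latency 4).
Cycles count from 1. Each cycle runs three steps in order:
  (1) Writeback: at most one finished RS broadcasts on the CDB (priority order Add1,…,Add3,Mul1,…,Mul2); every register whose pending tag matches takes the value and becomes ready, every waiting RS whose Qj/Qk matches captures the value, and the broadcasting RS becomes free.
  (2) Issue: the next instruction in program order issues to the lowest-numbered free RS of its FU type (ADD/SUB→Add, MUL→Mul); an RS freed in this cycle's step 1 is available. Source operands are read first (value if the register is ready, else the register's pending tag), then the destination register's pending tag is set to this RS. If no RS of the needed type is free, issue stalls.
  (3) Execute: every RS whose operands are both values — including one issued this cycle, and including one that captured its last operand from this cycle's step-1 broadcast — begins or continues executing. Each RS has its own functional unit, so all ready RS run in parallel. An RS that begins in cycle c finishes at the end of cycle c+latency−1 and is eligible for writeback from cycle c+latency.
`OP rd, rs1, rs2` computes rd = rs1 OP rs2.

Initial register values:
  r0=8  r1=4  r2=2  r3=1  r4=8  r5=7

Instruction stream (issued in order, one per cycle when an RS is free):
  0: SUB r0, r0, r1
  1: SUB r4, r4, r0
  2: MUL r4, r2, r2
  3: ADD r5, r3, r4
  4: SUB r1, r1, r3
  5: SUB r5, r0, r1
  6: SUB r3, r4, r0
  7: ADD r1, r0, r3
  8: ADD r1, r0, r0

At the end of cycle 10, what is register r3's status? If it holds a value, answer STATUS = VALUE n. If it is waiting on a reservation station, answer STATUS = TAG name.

cycle 1: issue SUB r0<-Add1 // r0:Add1,r1:4,r2:2,r3:1,r4:8,r5:7
cycle 2: issue SUB r4<-Add2 // r0:Add1,r1:4,r2:2,r3:1,r4:Add2,r5:7
cycle 3: issue MUL r4<-Mul1 // r0:Add1,r1:4,r2:2,r3:1,r4:Mul1,r5:7
cycle 4: CDB Add1=4; issue ADD r5<-Add1 // r0:4,r1:4,r2:2,r3:1,r4:Mul1,r5:Add1
cycle 5: issue SUB r1<-Add3 // r0:4,r1:Add3,r2:2,r3:1,r4:Mul1,r5:Add1
cycle 6: stall // r0:4,r1:Add3,r2:2,r3:1,r4:Mul1,r5:Add1
cycle 7: CDB Add2=4; issue SUB r5<-Add2 // r0:4,r1:Add3,r2:2,r3:1,r4:Mul1,r5:Add2
cycle 8: CDB Add3=3; issue SUB r3<-Add3 // r0:4,r1:3,r2:2,r3:Add3,r4:Mul1,r5:Add2
cycle 9: CDB Mul1=4; stall // r0:4,r1:3,r2:2,r3:Add3,r4:4,r5:Add2
cycle 10: stall // r0:4,r1:3,r2:2,r3:Add3,r4:4,r5:Add2

STATUS = TAG Add3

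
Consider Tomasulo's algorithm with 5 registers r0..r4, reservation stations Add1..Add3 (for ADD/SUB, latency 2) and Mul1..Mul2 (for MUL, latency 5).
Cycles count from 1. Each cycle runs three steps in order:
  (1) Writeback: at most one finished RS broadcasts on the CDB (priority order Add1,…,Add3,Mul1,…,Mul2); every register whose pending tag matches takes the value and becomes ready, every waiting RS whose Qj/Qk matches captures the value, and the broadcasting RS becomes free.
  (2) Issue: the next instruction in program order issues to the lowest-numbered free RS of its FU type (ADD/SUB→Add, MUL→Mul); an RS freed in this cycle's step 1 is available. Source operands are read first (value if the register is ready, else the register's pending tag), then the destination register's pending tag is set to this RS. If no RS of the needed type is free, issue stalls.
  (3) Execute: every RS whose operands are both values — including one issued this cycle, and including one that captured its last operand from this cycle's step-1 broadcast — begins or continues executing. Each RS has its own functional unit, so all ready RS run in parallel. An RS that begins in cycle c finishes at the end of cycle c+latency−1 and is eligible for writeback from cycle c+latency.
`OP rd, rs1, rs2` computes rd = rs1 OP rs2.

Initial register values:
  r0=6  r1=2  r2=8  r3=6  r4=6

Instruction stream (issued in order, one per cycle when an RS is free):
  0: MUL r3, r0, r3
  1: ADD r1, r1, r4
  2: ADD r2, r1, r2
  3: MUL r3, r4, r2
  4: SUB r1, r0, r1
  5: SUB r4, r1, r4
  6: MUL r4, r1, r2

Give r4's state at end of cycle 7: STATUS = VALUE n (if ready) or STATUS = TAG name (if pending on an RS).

STATUS = TAG Add2

c1: issue MUL r3<-Mul1 | r0:6,r1:2,r2:8,r3:Mul1,r4:6
c2: issue ADD r1<-Add1 | r0:6,r1:Add1,r2:8,r3:Mul1,r4:6
c3: issue ADD r2<-Add2 | r0:6,r1:Add1,r2:Add2,r3:Mul1,r4:6
c4: CDB Add1=8; issue MUL r3<-Mul2 | r0:6,r1:8,r2:Add2,r3:Mul2,r4:6
c5: issue SUB r1<-Add1 | r0:6,r1:Add1,r2:Add2,r3:Mul2,r4:6
c6: CDB Add2=16; issue SUB r4<-Add2 | r0:6,r1:Add1,r2:16,r3:Mul2,r4:Add2
c7: CDB Add1=-2; stall | r0:6,r1:-2,r2:16,r3:Mul2,r4:Add2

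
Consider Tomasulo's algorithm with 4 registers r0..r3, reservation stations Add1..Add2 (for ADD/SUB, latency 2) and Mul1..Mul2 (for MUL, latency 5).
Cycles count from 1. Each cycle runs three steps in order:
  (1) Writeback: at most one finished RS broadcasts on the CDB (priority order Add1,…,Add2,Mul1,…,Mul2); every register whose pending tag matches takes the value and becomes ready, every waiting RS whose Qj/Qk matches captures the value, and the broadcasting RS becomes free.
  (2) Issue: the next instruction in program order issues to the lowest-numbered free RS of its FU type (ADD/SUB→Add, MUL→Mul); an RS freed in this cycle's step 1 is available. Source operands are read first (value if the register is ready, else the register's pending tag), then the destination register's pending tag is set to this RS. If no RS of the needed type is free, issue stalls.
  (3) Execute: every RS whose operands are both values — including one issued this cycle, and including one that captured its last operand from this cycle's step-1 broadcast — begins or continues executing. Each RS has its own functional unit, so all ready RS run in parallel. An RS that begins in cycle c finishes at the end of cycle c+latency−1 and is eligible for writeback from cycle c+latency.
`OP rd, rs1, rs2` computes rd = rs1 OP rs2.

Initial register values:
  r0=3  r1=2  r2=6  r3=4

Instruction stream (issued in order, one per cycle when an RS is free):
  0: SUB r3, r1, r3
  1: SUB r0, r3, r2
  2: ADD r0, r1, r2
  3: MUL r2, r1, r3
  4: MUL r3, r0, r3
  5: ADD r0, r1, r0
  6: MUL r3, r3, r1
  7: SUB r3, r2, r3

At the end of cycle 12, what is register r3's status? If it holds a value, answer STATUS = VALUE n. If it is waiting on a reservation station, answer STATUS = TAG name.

  c1: issue SUB r3<-Add1  regs: r0:3,r1:2,r2:6,r3:Add1
  c2: issue SUB r0<-Add2  regs: r0:Add2,r1:2,r2:6,r3:Add1
  c3: CDB Add1=-2; issue ADD r0<-Add1  regs: r0:Add1,r1:2,r2:6,r3:-2
  c4: issue MUL r2<-Mul1  regs: r0:Add1,r1:2,r2:Mul1,r3:-2
  c5: CDB Add1=8; issue MUL r3<-Mul2  regs: r0:8,r1:2,r2:Mul1,r3:Mul2
  c6: CDB Add2=-8; issue ADD r0<-Add1  regs: r0:Add1,r1:2,r2:Mul1,r3:Mul2
  c7: stall  regs: r0:Add1,r1:2,r2:Mul1,r3:Mul2
  c8: CDB Add1=10; stall  regs: r0:10,r1:2,r2:Mul1,r3:Mul2
  c9: CDB Mul1=-4; issue MUL r3<-Mul1  regs: r0:10,r1:2,r2:-4,r3:Mul1
  c10: CDB Mul2=-16; issue SUB r3<-Add1  regs: r0:10,r1:2,r2:-4,r3:Add1
  c11: -  regs: r0:10,r1:2,r2:-4,r3:Add1
  c12: -  regs: r0:10,r1:2,r2:-4,r3:Add1

STATUS = TAG Add1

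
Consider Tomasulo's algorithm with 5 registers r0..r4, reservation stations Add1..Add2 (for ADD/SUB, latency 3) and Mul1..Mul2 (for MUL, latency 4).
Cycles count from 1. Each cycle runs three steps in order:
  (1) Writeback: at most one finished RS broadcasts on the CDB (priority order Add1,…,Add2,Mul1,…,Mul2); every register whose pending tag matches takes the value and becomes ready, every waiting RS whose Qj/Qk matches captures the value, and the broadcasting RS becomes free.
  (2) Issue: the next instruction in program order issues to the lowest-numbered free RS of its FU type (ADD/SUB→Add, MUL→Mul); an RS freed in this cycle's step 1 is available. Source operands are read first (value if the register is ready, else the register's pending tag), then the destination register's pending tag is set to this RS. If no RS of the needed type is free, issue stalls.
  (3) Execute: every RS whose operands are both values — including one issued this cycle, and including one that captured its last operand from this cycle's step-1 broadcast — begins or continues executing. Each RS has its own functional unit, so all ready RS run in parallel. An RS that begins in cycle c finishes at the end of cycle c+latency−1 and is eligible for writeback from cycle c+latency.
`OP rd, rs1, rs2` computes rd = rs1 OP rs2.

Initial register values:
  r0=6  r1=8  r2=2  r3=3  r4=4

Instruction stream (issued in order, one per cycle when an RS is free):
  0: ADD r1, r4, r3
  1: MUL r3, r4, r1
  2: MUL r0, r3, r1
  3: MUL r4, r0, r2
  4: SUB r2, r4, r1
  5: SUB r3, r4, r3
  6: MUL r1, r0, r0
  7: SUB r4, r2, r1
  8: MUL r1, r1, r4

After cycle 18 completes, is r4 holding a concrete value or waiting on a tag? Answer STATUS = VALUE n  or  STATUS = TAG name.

STATUS = VALUE 392

  c1: issue ADD r1<-Add1  regs: r0:6,r1:Add1,r2:2,r3:3,r4:4
  c2: issue MUL r3<-Mul1  regs: r0:6,r1:Add1,r2:2,r3:Mul1,r4:4
  c3: issue MUL r0<-Mul2  regs: r0:Mul2,r1:Add1,r2:2,r3:Mul1,r4:4
  c4: CDB Add1=7; stall  regs: r0:Mul2,r1:7,r2:2,r3:Mul1,r4:4
  c5: stall  regs: r0:Mul2,r1:7,r2:2,r3:Mul1,r4:4
  c6: stall  regs: r0:Mul2,r1:7,r2:2,r3:Mul1,r4:4
  c7: stall  regs: r0:Mul2,r1:7,r2:2,r3:Mul1,r4:4
  c8: CDB Mul1=28; issue MUL r4<-Mul1  regs: r0:Mul2,r1:7,r2:2,r3:28,r4:Mul1
  c9: issue SUB r2<-Add1  regs: r0:Mul2,r1:7,r2:Add1,r3:28,r4:Mul1
  c10: issue SUB r3<-Add2  regs: r0:Mul2,r1:7,r2:Add1,r3:Add2,r4:Mul1
  c11: stall  regs: r0:Mul2,r1:7,r2:Add1,r3:Add2,r4:Mul1
  c12: CDB Mul2=196; issue MUL r1<-Mul2  regs: r0:196,r1:Mul2,r2:Add1,r3:Add2,r4:Mul1
  c13: stall  regs: r0:196,r1:Mul2,r2:Add1,r3:Add2,r4:Mul1
  c14: stall  regs: r0:196,r1:Mul2,r2:Add1,r3:Add2,r4:Mul1
  c15: stall  regs: r0:196,r1:Mul2,r2:Add1,r3:Add2,r4:Mul1
  c16: CDB Mul1=392; stall  regs: r0:196,r1:Mul2,r2:Add1,r3:Add2,r4:392
  c17: CDB Mul2=38416; stall  regs: r0:196,r1:38416,r2:Add1,r3:Add2,r4:392
  c18: stall  regs: r0:196,r1:38416,r2:Add1,r3:Add2,r4:392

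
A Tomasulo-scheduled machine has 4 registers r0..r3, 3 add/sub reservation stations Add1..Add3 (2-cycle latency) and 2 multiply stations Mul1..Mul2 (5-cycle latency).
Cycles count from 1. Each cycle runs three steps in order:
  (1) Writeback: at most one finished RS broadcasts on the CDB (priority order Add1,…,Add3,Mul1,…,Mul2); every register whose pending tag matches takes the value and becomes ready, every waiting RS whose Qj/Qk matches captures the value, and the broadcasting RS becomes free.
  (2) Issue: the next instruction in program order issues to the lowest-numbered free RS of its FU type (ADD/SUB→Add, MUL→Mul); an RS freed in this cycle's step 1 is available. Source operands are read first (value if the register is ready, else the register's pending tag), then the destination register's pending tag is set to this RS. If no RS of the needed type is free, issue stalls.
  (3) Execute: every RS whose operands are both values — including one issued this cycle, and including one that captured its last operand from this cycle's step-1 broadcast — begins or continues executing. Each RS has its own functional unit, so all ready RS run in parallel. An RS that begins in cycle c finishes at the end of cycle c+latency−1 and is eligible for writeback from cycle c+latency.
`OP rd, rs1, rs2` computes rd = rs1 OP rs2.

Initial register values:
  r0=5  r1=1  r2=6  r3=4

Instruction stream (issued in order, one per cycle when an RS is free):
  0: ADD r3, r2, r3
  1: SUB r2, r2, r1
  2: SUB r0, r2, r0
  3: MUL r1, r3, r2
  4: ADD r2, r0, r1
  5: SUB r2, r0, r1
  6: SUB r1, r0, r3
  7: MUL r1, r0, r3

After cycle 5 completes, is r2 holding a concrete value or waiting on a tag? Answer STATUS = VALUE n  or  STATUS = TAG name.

c1: issue ADD r3<-Add1 | r0:5,r1:1,r2:6,r3:Add1
c2: issue SUB r2<-Add2 | r0:5,r1:1,r2:Add2,r3:Add1
c3: CDB Add1=10; issue SUB r0<-Add1 | r0:Add1,r1:1,r2:Add2,r3:10
c4: CDB Add2=5; issue MUL r1<-Mul1 | r0:Add1,r1:Mul1,r2:5,r3:10
c5: issue ADD r2<-Add2 | r0:Add1,r1:Mul1,r2:Add2,r3:10

STATUS = TAG Add2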